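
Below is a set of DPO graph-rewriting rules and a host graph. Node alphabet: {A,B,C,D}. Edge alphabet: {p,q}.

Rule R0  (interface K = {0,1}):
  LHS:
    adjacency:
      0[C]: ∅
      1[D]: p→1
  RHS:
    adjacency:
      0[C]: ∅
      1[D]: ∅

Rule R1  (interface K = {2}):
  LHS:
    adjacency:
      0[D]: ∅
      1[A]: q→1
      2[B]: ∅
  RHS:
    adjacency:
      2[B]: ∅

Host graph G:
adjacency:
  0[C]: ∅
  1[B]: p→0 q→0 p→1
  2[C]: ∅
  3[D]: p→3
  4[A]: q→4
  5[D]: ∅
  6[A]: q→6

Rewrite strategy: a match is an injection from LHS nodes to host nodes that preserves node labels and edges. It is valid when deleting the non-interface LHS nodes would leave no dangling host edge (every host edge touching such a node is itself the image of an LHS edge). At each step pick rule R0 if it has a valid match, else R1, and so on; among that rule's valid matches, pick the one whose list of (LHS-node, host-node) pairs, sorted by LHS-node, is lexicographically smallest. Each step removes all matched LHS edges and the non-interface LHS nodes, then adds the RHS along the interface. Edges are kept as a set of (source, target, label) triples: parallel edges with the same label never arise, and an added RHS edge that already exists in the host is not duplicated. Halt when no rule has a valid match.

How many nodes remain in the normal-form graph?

start.  V:7 E:6  edges: 1-p->0 1-q->0 1-p->1 3-p->3 4-q->4 6-q->6
1. fire R0 via {0↦0, 1↦3}  →  V:7 E:5  edges: 1-p->0 1-q->0 1-p->1 4-q->4 6-q->6
2. fire R1 via {0↦3, 1↦4, 2↦1}  →  V:5 E:4  edges: 1-p->0 1-q->0 1-p->1 6-q->6
3. fire R1 via {0↦5, 1↦6, 2↦1}  →  V:3 E:3  edges: 1-p->0 1-q->0 1-p->1
final graph: no rule applies after step 3
NF nodes: {0:C, 1:B, 2:C}

Answer: 3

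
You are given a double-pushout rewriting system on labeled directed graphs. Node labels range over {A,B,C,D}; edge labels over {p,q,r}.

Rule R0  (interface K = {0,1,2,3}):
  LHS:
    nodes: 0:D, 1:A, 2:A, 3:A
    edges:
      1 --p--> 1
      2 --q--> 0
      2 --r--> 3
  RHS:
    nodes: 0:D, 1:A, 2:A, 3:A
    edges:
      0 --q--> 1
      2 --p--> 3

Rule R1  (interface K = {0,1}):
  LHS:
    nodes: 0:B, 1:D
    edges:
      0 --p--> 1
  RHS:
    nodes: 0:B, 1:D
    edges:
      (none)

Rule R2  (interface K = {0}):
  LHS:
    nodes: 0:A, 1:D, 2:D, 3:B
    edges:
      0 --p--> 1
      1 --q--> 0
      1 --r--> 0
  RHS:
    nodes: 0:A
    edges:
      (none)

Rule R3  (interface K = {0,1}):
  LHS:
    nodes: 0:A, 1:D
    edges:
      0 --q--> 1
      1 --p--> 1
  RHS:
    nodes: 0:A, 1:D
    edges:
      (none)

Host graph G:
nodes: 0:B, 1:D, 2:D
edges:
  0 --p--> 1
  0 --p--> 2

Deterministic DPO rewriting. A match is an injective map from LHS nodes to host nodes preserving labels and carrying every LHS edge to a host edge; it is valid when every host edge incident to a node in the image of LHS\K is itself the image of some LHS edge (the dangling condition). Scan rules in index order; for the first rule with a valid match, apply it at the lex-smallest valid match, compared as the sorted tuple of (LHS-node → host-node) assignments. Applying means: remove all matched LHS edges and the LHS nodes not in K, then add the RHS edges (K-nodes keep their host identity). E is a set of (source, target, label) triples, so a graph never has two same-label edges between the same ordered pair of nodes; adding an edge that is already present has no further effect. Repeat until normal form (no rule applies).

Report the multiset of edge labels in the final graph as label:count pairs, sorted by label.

start.  V:3 E:2  edges: 0-p->1 0-p->2
1. fire R1 via {0↦0, 1↦1}  →  V:3 E:1  edges: 0-p->2
2. fire R1 via {0↦0, 1↦2}  →  V:3 E:0  edges: ∅
halt: no rule applies after step 2
NF edges: []

Answer: (no edges)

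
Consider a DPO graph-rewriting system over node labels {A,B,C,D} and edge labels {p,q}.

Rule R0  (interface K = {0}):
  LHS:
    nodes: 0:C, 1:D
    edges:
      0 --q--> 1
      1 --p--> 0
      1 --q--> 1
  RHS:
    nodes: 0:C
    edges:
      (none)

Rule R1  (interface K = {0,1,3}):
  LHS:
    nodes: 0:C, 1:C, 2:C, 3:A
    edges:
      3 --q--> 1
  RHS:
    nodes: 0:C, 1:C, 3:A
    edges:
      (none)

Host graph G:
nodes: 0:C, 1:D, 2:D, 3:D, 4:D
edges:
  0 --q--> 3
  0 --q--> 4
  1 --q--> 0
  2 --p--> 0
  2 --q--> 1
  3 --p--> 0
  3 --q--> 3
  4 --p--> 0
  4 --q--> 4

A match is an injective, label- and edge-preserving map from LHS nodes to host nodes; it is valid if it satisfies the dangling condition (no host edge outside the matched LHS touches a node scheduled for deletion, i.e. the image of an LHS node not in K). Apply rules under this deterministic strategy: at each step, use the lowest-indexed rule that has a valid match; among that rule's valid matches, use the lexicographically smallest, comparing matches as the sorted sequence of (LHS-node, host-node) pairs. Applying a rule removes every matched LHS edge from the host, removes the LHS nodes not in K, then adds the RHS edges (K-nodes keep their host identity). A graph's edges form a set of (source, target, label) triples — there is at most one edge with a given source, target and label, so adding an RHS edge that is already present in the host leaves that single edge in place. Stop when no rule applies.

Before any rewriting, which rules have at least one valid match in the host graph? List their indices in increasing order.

Answer: [R0]

Derivation:
R0: 2 valid matches — {0↦0, 1↦3}, {0↦0, 1↦4}
R1: no valid match — LHS pattern not found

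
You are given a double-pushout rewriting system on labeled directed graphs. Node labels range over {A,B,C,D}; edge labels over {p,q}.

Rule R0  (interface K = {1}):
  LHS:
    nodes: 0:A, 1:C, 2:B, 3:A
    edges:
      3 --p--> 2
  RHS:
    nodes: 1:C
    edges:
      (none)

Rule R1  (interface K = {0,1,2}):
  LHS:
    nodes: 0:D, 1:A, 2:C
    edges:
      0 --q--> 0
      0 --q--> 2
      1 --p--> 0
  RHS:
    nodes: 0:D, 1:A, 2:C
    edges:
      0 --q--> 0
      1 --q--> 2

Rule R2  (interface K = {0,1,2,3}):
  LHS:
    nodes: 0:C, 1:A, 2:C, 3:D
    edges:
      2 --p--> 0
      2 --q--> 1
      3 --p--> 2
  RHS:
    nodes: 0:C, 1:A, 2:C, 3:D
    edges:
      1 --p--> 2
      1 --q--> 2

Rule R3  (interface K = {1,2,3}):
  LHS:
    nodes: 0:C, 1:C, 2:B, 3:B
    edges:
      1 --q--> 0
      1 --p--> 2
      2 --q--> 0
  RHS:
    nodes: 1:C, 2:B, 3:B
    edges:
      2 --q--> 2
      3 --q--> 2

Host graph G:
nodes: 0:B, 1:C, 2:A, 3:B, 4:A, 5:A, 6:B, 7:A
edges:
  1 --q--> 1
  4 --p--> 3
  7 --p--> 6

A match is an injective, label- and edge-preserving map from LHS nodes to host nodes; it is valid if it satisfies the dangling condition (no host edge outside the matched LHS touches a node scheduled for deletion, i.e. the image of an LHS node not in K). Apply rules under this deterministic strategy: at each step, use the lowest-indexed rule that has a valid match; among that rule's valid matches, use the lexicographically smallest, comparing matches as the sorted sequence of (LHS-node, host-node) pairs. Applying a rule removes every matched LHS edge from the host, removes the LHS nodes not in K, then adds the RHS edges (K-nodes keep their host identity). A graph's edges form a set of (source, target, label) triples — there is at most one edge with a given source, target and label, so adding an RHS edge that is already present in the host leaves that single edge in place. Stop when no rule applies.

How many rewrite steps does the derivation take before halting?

initial: |V|=8 |E|=3  E = 1-q->1 4-p->3 7-p->6
step 1: apply R0 at {0↦2, 1↦1, 2↦3, 3↦4}  → |V|=5 |E|=2  E = 1-q->1 7-p->6
step 2: apply R0 at {0↦5, 1↦1, 2↦6, 3↦7}  → |V|=2 |E|=1  E = 1-q->1
final graph: no rule applies after step 2

Answer: 2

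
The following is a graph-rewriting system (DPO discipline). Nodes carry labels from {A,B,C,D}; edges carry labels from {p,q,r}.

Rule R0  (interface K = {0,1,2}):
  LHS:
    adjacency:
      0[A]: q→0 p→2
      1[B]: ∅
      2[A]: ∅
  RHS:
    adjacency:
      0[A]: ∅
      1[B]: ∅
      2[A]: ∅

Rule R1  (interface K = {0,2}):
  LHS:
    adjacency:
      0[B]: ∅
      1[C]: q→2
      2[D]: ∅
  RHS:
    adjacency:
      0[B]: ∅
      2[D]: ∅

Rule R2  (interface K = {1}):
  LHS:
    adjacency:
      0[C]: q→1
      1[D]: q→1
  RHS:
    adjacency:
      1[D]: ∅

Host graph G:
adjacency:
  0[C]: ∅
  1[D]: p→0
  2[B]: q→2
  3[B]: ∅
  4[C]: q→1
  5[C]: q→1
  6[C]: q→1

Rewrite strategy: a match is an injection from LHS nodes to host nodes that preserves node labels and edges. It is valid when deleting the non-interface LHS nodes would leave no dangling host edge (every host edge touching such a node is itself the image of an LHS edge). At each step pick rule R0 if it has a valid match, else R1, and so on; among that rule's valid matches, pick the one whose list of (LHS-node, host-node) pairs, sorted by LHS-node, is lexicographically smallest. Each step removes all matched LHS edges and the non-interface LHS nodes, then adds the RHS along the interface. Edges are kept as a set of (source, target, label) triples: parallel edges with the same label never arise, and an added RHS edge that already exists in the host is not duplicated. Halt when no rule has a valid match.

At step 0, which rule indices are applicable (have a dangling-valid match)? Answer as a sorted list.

Answer: [R1]

Steps:
R0: no valid match — LHS pattern not found
R1: 6 valid matches — {0↦2, 1↦4, 2↦1}, {0↦2, 1↦5, 2↦1}, {0↦2, 1↦6, 2↦1} (+3 more)
R2: no valid match — LHS pattern not found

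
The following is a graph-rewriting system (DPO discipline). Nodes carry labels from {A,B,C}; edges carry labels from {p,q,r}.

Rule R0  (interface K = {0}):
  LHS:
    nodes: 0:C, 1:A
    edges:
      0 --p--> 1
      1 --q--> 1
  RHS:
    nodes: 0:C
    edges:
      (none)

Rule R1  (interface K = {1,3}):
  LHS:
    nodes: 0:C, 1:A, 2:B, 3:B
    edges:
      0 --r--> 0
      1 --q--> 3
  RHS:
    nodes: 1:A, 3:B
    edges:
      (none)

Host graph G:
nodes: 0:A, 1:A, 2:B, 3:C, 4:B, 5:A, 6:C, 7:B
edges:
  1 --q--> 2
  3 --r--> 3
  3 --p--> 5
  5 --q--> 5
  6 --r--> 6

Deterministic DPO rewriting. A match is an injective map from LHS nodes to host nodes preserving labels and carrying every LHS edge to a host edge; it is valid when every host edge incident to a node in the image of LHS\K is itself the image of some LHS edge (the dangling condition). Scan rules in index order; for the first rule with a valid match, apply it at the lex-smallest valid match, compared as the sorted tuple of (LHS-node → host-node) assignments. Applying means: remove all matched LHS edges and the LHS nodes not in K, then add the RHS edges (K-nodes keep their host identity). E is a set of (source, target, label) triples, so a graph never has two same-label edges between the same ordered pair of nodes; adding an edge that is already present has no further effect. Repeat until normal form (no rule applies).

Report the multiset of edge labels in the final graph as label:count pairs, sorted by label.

[0] host  ⇒  8 nodes, 5 edges  {1-q->2 3-r->3 3-p->5 5-q->5 6-r->6}
[1] R0 @ {0↦3, 1↦5}  ⇒  7 nodes, 3 edges  {1-q->2 3-r->3 6-r->6}
[2] R1 @ {0↦3, 1↦1, 2↦4, 3↦2}  ⇒  5 nodes, 1 edges  {6-r->6}
normal form: no rule applies after step 2
NF edges: [(6, 6, 'r')]

Answer: r:1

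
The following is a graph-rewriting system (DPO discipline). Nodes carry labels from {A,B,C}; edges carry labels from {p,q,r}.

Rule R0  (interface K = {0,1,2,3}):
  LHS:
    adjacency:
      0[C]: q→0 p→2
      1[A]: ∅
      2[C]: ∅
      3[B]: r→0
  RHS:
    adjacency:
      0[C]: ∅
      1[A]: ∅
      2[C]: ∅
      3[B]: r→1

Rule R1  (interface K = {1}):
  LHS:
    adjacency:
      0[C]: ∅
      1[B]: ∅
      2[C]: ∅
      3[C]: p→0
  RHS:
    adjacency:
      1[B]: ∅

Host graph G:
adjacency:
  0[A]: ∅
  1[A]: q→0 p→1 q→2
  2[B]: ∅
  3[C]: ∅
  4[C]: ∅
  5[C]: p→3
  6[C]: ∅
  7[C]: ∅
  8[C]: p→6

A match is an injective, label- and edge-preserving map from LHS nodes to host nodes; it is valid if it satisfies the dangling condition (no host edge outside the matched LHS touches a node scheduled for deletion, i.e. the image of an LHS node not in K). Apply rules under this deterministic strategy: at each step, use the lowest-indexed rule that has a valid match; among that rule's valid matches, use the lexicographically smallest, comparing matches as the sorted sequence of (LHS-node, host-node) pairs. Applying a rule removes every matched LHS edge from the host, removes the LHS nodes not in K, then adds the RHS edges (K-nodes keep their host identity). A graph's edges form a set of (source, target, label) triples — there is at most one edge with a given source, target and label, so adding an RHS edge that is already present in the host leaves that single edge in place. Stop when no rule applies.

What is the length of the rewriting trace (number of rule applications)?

start.  V:9 E:5  edges: 1-q->0 1-p->1 1-q->2 5-p->3 8-p->6
1. fire R1 via {0↦3, 1↦2, 2↦4, 3↦5}  →  V:6 E:4  edges: 1-q->0 1-p->1 1-q->2 8-p->6
2. fire R1 via {0↦6, 1↦2, 2↦7, 3↦8}  →  V:3 E:3  edges: 1-q->0 1-p->1 1-q->2
normal form: no rule applies after step 2

Answer: 2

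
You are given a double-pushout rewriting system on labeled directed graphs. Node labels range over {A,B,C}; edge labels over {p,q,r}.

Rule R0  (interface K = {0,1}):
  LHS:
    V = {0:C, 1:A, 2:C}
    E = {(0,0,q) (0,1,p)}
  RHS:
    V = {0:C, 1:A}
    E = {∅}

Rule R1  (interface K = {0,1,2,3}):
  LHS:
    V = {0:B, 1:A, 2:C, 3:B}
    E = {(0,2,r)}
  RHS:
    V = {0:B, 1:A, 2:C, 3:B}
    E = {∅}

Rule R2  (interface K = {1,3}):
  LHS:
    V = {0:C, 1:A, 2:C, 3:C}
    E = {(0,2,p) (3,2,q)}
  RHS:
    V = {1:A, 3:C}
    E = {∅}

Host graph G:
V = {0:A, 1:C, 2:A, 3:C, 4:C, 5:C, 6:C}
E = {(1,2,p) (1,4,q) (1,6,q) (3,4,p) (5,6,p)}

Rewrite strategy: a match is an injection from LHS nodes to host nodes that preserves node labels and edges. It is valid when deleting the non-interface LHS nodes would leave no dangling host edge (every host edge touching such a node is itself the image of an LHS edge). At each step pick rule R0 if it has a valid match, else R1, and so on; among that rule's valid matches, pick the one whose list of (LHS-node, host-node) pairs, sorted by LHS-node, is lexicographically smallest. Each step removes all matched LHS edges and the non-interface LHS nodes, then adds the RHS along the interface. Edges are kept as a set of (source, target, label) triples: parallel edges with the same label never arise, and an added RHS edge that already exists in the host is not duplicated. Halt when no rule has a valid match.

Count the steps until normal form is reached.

Answer: 2

Steps:
initial: |V|=7 |E|=5  E = 1-p->2 1-q->4 1-q->6 3-p->4 5-p->6
step 1: apply R2 at {0↦3, 1↦0, 2↦4, 3↦1}  → |V|=5 |E|=3  E = 1-p->2 1-q->6 5-p->6
step 2: apply R2 at {0↦5, 1↦0, 2↦6, 3↦1}  → |V|=3 |E|=1  E = 1-p->2
normal form: no rule applies after step 2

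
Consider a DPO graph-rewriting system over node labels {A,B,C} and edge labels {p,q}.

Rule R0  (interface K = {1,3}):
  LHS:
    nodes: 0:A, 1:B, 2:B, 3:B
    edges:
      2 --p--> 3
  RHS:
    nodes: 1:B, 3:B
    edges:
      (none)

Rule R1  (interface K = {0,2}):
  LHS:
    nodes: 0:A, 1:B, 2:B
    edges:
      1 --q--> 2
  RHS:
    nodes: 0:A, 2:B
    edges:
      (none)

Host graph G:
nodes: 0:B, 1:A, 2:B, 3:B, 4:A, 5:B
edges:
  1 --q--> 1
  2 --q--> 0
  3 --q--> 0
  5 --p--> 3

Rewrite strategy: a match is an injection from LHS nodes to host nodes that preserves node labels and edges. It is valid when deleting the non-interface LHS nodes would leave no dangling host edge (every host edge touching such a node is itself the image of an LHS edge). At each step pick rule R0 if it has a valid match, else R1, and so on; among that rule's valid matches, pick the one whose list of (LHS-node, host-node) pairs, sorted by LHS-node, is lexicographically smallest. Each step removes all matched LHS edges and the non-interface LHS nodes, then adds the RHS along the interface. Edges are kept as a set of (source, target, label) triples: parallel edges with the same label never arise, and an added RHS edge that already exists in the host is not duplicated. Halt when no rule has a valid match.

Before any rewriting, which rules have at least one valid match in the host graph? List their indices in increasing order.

Answer: [R0,R1]

Rewrite trace:
R0: 2 valid matches — {0↦4, 1↦0, 2↦5, 3↦3}, {0↦4, 1↦2, 2↦5, 3↦3}
R1: 2 valid matches — {0↦1, 1↦2, 2↦0}, {0↦4, 1↦2, 2↦0}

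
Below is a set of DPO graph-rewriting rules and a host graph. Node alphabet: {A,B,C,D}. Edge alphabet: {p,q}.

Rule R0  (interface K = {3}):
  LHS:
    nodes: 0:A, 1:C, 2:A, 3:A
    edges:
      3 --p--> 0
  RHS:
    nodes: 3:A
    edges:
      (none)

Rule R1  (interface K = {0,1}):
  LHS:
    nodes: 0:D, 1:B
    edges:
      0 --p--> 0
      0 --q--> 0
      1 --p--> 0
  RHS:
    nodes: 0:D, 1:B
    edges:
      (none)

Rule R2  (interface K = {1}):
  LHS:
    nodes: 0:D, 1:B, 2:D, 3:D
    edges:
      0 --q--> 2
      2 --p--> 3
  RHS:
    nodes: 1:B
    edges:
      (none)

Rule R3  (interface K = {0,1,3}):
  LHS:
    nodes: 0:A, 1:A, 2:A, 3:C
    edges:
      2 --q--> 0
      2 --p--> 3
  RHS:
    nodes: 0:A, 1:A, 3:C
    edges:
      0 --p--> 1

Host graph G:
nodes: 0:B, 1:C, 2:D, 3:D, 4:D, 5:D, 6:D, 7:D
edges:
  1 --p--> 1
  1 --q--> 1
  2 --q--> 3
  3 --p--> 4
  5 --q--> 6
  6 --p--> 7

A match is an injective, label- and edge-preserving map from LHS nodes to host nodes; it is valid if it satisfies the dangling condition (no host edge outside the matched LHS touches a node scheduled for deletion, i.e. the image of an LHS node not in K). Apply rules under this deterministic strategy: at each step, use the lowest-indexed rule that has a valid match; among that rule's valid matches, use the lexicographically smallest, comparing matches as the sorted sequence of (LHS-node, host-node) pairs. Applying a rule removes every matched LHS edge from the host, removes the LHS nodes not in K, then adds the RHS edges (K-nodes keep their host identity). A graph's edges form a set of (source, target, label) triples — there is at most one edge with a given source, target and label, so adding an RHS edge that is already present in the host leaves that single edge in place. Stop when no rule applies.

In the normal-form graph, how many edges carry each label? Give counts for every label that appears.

Answer: p:1 q:1

Steps:
[0] host  ⇒  8 nodes, 6 edges  {1-p->1 1-q->1 2-q->3 3-p->4 5-q->6 6-p->7}
[1] R2 @ {0↦2, 1↦0, 2↦3, 3↦4}  ⇒  5 nodes, 4 edges  {1-p->1 1-q->1 5-q->6 6-p->7}
[2] R2 @ {0↦5, 1↦0, 2↦6, 3↦7}  ⇒  2 nodes, 2 edges  {1-p->1 1-q->1}
halt: no rule applies after step 2
NF edges: [(1, 1, 'p'), (1, 1, 'q')]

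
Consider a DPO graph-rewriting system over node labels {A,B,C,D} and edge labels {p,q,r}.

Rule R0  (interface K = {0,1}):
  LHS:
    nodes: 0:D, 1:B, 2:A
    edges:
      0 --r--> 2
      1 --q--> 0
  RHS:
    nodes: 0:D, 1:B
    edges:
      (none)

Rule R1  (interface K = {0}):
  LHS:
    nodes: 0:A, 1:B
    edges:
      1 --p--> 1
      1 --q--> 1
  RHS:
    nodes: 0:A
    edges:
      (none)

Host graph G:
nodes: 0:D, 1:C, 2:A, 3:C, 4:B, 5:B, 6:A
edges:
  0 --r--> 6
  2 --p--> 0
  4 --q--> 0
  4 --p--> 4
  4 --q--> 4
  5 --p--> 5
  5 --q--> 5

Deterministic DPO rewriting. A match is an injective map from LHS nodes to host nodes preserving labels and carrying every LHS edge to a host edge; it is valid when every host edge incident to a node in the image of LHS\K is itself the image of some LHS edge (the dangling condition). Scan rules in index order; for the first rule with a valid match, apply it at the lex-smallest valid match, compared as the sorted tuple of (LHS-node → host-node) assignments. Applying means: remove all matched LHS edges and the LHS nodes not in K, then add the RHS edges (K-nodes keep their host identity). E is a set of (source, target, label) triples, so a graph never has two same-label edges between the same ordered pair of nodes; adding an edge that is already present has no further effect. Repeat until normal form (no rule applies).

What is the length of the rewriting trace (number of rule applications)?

[0] host  ⇒  7 nodes, 7 edges  {0-r->6 2-p->0 4-q->0 4-p->4 4-q->4 5-p->5 5-q->5}
[1] R0 @ {0↦0, 1↦4, 2↦6}  ⇒  6 nodes, 5 edges  {2-p->0 4-p->4 4-q->4 5-p->5 5-q->5}
[2] R1 @ {0↦2, 1↦4}  ⇒  5 nodes, 3 edges  {2-p->0 5-p->5 5-q->5}
[3] R1 @ {0↦2, 1↦5}  ⇒  4 nodes, 1 edges  {2-p->0}
halt: no rule applies after step 3

Answer: 3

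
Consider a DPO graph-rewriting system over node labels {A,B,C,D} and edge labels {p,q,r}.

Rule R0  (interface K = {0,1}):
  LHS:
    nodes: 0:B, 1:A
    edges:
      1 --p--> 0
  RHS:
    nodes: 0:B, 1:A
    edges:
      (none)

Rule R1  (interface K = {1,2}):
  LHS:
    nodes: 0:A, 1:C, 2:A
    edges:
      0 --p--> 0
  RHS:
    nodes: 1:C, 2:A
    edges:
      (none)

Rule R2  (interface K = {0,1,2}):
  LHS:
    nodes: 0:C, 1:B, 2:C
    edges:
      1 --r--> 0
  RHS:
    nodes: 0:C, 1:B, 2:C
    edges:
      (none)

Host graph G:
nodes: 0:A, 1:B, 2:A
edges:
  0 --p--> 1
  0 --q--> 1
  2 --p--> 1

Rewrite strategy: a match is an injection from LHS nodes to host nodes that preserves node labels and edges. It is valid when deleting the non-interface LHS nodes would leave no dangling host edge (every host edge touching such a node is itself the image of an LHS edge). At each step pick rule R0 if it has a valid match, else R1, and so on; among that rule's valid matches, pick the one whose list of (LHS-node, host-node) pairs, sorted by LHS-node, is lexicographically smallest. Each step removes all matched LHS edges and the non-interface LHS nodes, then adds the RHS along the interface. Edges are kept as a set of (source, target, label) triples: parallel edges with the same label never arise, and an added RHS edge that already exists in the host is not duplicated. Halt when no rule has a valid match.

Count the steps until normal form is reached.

[0] host  ⇒  3 nodes, 3 edges  {0-p->1 0-q->1 2-p->1}
[1] R0 @ {0↦1, 1↦0}  ⇒  3 nodes, 2 edges  {0-q->1 2-p->1}
[2] R0 @ {0↦1, 1↦2}  ⇒  3 nodes, 1 edges  {0-q->1}
halt: no rule applies after step 2

Answer: 2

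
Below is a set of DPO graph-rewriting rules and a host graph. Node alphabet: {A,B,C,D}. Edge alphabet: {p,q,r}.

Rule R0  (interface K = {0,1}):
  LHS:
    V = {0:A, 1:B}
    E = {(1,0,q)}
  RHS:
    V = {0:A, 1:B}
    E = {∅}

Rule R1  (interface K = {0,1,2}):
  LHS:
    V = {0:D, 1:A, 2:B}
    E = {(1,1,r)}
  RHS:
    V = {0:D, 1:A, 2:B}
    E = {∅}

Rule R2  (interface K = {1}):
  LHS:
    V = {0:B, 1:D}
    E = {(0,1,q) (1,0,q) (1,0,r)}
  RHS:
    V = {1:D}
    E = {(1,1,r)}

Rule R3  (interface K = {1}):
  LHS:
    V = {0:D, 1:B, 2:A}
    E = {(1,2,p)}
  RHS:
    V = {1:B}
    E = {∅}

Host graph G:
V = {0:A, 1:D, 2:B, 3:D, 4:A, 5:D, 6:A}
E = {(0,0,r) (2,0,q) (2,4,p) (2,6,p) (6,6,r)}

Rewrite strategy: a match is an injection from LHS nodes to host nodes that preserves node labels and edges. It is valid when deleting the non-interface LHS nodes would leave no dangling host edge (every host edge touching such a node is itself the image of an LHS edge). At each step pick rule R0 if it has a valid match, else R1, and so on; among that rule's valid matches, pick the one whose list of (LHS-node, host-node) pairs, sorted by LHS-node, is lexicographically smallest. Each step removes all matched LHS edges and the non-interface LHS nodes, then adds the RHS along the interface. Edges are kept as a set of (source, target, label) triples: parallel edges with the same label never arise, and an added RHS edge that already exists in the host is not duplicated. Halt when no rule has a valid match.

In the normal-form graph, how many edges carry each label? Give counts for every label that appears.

Answer: (no edges)

Derivation:
start.  V:7 E:5  edges: 0-r->0 2-q->0 2-p->4 2-p->6 6-r->6
1. fire R0 via {0↦0, 1↦2}  →  V:7 E:4  edges: 0-r->0 2-p->4 2-p->6 6-r->6
2. fire R1 via {0↦1, 1↦0, 2↦2}  →  V:7 E:3  edges: 2-p->4 2-p->6 6-r->6
3. fire R1 via {0↦1, 1↦6, 2↦2}  →  V:7 E:2  edges: 2-p->4 2-p->6
4. fire R3 via {0↦1, 1↦2, 2↦4}  →  V:5 E:1  edges: 2-p->6
5. fire R3 via {0↦3, 1↦2, 2↦6}  →  V:3 E:0  edges: ∅
normal form: no rule applies after step 5
NF edges: []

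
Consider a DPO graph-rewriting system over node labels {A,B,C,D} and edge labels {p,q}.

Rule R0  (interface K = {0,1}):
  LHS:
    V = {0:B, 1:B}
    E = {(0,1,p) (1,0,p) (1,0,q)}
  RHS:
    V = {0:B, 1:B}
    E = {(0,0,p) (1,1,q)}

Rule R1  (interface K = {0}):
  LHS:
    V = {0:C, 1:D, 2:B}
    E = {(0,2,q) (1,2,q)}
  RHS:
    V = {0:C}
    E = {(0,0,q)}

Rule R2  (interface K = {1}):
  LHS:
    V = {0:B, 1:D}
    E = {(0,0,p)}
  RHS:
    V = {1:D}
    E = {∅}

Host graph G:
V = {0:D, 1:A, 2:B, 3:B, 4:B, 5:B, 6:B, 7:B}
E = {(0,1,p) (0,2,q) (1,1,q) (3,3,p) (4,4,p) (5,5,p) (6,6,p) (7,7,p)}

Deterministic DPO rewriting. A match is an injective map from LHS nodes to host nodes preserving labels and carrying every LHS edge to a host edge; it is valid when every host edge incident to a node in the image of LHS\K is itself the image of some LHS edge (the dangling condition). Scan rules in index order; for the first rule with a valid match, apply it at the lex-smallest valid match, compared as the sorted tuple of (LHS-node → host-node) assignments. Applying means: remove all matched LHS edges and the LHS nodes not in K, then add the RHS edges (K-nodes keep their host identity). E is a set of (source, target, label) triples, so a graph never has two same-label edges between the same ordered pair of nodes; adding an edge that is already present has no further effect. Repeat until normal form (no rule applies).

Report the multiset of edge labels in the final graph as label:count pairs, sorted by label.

Answer: p:1 q:2

Steps:
[0] host  ⇒  8 nodes, 8 edges  {0-p->1 0-q->2 1-q->1 3-p->3 4-p->4 5-p->5 6-p->6 7-p->7}
[1] R2 @ {0↦3, 1↦0}  ⇒  7 nodes, 7 edges  {0-p->1 0-q->2 1-q->1 4-p->4 5-p->5 6-p->6 7-p->7}
[2] R2 @ {0↦4, 1↦0}  ⇒  6 nodes, 6 edges  {0-p->1 0-q->2 1-q->1 5-p->5 6-p->6 7-p->7}
[3] R2 @ {0↦5, 1↦0}  ⇒  5 nodes, 5 edges  {0-p->1 0-q->2 1-q->1 6-p->6 7-p->7}
[4] R2 @ {0↦6, 1↦0}  ⇒  4 nodes, 4 edges  {0-p->1 0-q->2 1-q->1 7-p->7}
[5] R2 @ {0↦7, 1↦0}  ⇒  3 nodes, 3 edges  {0-p->1 0-q->2 1-q->1}
halt: no rule applies after step 5
NF edges: [(0, 1, 'p'), (0, 2, 'q'), (1, 1, 'q')]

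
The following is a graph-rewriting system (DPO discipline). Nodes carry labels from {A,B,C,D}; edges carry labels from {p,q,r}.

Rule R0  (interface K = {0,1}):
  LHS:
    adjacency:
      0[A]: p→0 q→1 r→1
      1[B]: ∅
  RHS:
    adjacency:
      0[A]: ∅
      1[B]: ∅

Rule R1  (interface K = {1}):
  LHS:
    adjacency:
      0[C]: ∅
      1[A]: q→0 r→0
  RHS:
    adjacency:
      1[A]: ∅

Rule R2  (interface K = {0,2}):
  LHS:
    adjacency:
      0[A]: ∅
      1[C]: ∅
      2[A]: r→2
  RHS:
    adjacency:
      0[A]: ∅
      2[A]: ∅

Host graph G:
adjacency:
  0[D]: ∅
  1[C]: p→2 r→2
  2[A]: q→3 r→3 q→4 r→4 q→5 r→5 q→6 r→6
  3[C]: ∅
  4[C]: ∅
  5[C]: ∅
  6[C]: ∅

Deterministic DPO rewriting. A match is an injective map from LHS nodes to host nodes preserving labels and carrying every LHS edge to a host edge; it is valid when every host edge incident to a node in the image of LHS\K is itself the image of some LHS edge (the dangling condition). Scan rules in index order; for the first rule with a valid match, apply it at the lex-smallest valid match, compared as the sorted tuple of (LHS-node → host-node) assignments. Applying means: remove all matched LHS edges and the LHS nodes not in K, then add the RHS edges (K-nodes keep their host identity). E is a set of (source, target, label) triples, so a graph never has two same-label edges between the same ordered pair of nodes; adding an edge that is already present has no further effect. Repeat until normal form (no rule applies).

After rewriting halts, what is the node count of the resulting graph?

initial: |V|=7 |E|=10  E = 1-p->2 1-r->2 2-q->3 2-r->3 2-q->4 2-r->4 2-q->5 2-r->5 2-q->6 2-r->6
step 1: apply R1 at {0↦3, 1↦2}  → |V|=6 |E|=8  E = 1-p->2 1-r->2 2-q->4 2-r->4 2-q->5 2-r->5 2-q->6 2-r->6
step 2: apply R1 at {0↦4, 1↦2}  → |V|=5 |E|=6  E = 1-p->2 1-r->2 2-q->5 2-r->5 2-q->6 2-r->6
step 3: apply R1 at {0↦5, 1↦2}  → |V|=4 |E|=4  E = 1-p->2 1-r->2 2-q->6 2-r->6
step 4: apply R1 at {0↦6, 1↦2}  → |V|=3 |E|=2  E = 1-p->2 1-r->2
halt: no rule applies after step 4
NF nodes: {0:D, 1:C, 2:A}

Answer: 3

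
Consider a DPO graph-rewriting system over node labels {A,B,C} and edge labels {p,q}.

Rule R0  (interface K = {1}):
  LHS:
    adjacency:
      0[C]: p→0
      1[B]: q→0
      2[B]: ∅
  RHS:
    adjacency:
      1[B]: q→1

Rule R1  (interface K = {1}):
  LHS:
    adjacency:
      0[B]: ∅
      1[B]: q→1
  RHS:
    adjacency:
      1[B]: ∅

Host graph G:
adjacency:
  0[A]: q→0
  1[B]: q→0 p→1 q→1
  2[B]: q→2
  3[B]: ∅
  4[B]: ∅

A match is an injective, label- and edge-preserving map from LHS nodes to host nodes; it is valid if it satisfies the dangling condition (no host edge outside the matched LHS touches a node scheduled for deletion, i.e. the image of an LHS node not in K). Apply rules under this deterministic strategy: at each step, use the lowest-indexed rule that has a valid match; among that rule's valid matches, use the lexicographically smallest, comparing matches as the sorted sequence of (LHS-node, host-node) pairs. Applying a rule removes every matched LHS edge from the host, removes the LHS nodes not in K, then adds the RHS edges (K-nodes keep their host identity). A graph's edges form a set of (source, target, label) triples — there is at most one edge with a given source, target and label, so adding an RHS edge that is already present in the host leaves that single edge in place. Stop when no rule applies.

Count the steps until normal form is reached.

initial: |V|=5 |E|=5  E = 0-q->0 1-q->0 1-p->1 1-q->1 2-q->2
step 1: apply R1 at {0↦3, 1↦1}  → |V|=4 |E|=4  E = 0-q->0 1-q->0 1-p->1 2-q->2
step 2: apply R1 at {0↦4, 1↦2}  → |V|=3 |E|=3  E = 0-q->0 1-q->0 1-p->1
normal form: no rule applies after step 2

Answer: 2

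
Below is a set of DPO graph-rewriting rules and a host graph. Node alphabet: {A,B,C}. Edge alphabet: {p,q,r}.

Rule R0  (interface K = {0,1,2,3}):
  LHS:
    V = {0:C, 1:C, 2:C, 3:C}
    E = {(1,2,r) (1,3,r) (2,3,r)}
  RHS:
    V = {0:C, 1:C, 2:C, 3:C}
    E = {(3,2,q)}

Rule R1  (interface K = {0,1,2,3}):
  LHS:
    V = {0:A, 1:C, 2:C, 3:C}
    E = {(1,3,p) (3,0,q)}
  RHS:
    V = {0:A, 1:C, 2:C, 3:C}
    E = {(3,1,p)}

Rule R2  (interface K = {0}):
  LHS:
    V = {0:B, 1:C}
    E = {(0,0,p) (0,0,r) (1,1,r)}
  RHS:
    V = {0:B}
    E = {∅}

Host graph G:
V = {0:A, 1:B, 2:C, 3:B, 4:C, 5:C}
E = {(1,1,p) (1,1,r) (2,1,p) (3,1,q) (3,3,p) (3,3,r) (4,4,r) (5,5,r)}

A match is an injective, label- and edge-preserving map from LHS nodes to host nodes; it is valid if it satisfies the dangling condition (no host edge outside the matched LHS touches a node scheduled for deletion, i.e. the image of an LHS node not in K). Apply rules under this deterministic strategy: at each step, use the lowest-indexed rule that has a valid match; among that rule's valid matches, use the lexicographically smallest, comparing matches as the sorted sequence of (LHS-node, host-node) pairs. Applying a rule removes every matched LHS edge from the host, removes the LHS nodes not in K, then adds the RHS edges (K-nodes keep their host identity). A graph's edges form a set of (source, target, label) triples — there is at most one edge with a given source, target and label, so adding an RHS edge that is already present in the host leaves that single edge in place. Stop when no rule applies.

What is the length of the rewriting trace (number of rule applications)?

Answer: 2

Steps:
start.  V:6 E:8  edges: 1-p->1 1-r->1 2-p->1 3-q->1 3-p->3 3-r->3 4-r->4 5-r->5
1. fire R2 via {0↦1, 1↦4}  →  V:5 E:5  edges: 2-p->1 3-q->1 3-p->3 3-r->3 5-r->5
2. fire R2 via {0↦3, 1↦5}  →  V:4 E:2  edges: 2-p->1 3-q->1
halt: no rule applies after step 2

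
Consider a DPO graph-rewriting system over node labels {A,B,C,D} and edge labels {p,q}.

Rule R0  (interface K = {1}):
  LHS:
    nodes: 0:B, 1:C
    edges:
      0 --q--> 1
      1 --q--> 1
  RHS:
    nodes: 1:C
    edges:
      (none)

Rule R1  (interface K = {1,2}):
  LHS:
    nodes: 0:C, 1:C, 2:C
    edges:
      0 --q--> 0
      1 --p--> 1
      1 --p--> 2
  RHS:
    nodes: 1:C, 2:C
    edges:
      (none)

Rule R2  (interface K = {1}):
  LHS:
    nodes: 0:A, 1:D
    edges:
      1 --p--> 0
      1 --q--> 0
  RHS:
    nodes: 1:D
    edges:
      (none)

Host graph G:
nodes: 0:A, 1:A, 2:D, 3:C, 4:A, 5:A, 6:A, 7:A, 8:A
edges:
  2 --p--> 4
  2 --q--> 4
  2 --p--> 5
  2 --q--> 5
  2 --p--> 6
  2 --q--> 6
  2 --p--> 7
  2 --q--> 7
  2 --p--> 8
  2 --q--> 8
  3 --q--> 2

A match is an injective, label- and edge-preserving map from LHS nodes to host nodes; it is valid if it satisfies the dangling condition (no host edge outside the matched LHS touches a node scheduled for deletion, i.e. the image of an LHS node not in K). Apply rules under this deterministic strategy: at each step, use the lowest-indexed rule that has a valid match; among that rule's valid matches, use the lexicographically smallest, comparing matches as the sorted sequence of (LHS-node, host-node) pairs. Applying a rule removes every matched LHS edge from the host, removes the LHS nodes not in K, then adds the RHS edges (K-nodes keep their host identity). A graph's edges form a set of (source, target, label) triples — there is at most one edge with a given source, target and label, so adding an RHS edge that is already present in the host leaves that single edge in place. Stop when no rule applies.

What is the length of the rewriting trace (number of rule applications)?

Answer: 5

Steps:
[0] host  ⇒  9 nodes, 11 edges  {2-p->4 2-q->4 2-p->5 2-q->5 2-p->6 2-q->6 2-p->7 2-q->7 2-p->8 2-q->8 3-q->2}
[1] R2 @ {0↦4, 1↦2}  ⇒  8 nodes, 9 edges  {2-p->5 2-q->5 2-p->6 2-q->6 2-p->7 2-q->7 2-p->8 2-q->8 3-q->2}
[2] R2 @ {0↦5, 1↦2}  ⇒  7 nodes, 7 edges  {2-p->6 2-q->6 2-p->7 2-q->7 2-p->8 2-q->8 3-q->2}
[3] R2 @ {0↦6, 1↦2}  ⇒  6 nodes, 5 edges  {2-p->7 2-q->7 2-p->8 2-q->8 3-q->2}
[4] R2 @ {0↦7, 1↦2}  ⇒  5 nodes, 3 edges  {2-p->8 2-q->8 3-q->2}
[5] R2 @ {0↦8, 1↦2}  ⇒  4 nodes, 1 edges  {3-q->2}
final graph: no rule applies after step 5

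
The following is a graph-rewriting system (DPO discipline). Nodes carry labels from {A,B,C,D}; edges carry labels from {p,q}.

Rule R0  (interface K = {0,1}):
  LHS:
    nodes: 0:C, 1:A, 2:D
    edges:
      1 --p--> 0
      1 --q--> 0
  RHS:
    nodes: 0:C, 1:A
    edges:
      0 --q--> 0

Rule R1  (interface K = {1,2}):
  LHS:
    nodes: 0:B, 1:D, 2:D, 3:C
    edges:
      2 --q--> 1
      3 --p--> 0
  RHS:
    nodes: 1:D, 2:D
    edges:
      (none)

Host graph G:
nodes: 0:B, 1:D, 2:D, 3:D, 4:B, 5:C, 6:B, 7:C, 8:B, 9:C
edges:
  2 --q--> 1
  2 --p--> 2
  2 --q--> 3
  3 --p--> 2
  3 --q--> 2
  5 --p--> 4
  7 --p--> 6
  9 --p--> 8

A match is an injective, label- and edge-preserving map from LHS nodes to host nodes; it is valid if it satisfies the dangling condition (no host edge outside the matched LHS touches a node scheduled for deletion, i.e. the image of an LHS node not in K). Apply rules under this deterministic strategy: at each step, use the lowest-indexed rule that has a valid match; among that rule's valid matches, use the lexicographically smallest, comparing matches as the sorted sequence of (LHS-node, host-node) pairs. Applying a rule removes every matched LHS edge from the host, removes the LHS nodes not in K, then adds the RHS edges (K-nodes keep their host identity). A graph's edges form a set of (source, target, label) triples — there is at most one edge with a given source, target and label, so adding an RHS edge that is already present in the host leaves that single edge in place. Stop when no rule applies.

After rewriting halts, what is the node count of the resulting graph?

Answer: 4

Rewrite trace:
start.  V:10 E:8  edges: 2-q->1 2-p->2 2-q->3 3-p->2 3-q->2 5-p->4 7-p->6 9-p->8
1. fire R1 via {0↦4, 1↦1, 2↦2, 3↦5}  →  V:8 E:6  edges: 2-p->2 2-q->3 3-p->2 3-q->2 7-p->6 9-p->8
2. fire R1 via {0↦6, 1↦2, 2↦3, 3↦7}  →  V:6 E:4  edges: 2-p->2 2-q->3 3-p->2 9-p->8
3. fire R1 via {0↦8, 1↦3, 2↦2, 3↦9}  →  V:4 E:2  edges: 2-p->2 3-p->2
final graph: no rule applies after step 3
NF nodes: {0:B, 1:D, 2:D, 3:D}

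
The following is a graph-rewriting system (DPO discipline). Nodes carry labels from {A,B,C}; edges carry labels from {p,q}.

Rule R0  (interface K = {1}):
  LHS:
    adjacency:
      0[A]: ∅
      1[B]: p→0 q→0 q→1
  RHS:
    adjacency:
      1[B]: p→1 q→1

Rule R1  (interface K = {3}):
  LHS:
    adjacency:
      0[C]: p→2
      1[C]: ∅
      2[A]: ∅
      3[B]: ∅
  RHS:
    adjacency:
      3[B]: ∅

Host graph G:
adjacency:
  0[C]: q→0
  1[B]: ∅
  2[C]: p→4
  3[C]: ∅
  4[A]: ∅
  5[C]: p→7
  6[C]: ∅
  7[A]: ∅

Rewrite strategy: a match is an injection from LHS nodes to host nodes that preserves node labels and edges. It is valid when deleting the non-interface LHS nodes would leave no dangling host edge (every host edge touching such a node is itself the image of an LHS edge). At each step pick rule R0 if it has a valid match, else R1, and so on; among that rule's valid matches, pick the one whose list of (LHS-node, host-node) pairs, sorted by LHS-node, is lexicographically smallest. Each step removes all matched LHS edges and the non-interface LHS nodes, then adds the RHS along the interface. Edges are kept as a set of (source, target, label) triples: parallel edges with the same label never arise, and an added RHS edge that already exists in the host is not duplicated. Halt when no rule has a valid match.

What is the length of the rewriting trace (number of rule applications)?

Answer: 2

Rewrite trace:
[0] host  ⇒  8 nodes, 3 edges  {0-q->0 2-p->4 5-p->7}
[1] R1 @ {0↦2, 1↦3, 2↦4, 3↦1}  ⇒  5 nodes, 2 edges  {0-q->0 5-p->7}
[2] R1 @ {0↦5, 1↦6, 2↦7, 3↦1}  ⇒  2 nodes, 1 edges  {0-q->0}
halt: no rule applies after step 2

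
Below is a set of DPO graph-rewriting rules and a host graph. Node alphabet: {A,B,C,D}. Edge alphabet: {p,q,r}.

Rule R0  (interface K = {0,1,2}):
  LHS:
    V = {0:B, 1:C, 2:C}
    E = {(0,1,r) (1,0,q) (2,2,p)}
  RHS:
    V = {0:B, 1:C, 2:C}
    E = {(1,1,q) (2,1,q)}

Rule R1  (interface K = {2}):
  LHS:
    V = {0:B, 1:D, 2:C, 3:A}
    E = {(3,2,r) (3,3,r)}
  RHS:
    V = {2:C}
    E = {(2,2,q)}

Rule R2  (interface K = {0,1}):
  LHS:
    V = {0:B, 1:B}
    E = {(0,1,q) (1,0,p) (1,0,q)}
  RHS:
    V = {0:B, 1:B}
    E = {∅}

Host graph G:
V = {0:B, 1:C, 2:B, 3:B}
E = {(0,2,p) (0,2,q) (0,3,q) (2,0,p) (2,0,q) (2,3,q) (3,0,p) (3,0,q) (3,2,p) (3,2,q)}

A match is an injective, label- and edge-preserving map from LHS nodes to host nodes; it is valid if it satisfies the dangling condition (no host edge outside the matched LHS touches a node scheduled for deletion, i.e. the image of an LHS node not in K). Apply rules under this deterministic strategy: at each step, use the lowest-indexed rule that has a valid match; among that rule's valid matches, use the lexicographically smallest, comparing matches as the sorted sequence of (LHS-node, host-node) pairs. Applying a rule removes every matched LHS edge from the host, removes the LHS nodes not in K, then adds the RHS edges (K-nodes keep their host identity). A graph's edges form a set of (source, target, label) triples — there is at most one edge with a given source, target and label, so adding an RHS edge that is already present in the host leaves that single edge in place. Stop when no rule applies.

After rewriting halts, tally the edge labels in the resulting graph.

Answer: p:1

Steps:
start.  V:4 E:10  edges: 0-p->2 0-q->2 0-q->3 2-p->0 2-q->0 2-q->3 3-p->0 3-q->0 3-p->2 3-q->2
1. fire R2 via {0↦0, 1↦2}  →  V:4 E:7  edges: 0-p->2 0-q->3 2-q->3 3-p->0 3-q->0 3-p->2 3-q->2
2. fire R2 via {0↦0, 1↦3}  →  V:4 E:4  edges: 0-p->2 2-q->3 3-p->2 3-q->2
3. fire R2 via {0↦2, 1↦3}  →  V:4 E:1  edges: 0-p->2
normal form: no rule applies after step 3
NF edges: [(0, 2, 'p')]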